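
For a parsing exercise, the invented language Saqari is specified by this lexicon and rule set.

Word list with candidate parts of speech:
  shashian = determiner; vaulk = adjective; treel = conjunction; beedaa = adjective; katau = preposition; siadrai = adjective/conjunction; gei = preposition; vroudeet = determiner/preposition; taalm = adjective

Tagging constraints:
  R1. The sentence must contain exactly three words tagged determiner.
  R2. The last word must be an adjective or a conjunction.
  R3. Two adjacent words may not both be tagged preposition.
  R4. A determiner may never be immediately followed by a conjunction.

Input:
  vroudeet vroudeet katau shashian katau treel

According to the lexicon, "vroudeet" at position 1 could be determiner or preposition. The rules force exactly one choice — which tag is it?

Candidates per position — 1:vroudeet {determiner,preposition}; 2:vroudeet {determiner,preposition}; 3:katau {preposition}; 4:shashian {determiner}; 5:katau {preposition}; 6:treel {conjunction}.
At position 1, choosing preposition makes rule 1 impossible to satisfy; hence determiner.
At position 2, choosing preposition makes rule 1 impossible to satisfy; hence determiner.
So the tagging must be: determiner determiner preposition determiner preposition conjunction.
Checking: rule 1 ✓; rule 2 ✓; rule 3 ✓; rule 4 ✓.

determiner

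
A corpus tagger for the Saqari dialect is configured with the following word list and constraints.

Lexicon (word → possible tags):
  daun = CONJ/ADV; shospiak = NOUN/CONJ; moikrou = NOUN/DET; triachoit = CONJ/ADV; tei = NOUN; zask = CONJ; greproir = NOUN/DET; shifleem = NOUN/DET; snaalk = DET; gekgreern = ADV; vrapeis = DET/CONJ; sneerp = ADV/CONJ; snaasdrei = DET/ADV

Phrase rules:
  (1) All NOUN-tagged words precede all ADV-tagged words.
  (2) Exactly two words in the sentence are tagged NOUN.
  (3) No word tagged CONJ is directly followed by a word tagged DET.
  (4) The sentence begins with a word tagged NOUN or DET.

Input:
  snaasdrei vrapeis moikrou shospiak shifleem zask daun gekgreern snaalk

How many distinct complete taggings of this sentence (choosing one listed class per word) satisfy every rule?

10

Candidates per position — 1:snaasdrei {DET,ADV}; 2:vrapeis {DET,CONJ}; 3:moikrou {NOUN,DET}; 4:shospiak {NOUN,CONJ}; 5:shifleem {NOUN,DET}; 6:zask {CONJ}; 7:daun {CONJ,ADV}; 8:gekgreern {ADV}; 9:snaalk {DET}.
There are 64 candidate sequences in total.
Checking each against the rules leaves 10 sequences.
Count = 10.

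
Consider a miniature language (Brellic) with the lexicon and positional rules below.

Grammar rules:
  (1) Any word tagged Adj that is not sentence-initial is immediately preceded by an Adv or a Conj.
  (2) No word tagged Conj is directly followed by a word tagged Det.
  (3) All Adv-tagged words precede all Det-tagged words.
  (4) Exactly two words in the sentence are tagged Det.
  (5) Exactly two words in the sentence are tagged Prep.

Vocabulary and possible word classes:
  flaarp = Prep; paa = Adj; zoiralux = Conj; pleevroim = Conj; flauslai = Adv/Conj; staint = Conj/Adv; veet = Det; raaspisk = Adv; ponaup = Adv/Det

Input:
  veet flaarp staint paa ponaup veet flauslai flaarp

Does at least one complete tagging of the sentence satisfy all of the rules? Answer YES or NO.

Candidates per position — 1:veet {Det}; 2:flaarp {Prep}; 3:staint {Conj,Adv}; 4:paa {Adj}; 5:ponaup {Adv,Det}; 6:veet {Det}; 7:flauslai {Adv,Conj}; 8:flaarp {Prep}.
Every candidate sequence violates at least one rule; no consistent tagging exists.

NO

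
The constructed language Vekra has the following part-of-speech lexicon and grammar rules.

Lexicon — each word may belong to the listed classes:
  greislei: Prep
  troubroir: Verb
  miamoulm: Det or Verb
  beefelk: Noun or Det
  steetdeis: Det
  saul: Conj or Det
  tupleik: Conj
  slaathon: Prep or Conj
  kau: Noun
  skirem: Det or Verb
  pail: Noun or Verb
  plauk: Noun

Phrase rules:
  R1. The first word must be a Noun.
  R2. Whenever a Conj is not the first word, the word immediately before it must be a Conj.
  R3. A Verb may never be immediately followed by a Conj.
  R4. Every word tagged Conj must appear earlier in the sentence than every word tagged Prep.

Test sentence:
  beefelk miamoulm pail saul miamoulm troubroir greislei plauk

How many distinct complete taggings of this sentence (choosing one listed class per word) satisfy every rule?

8

Candidates per position — 1:beefelk {Noun,Det}; 2:miamoulm {Det,Verb}; 3:pail {Noun,Verb}; 4:saul {Conj,Det}; 5:miamoulm {Det,Verb}; 6:troubroir {Verb}; 7:greislei {Prep}; 8:plauk {Noun}.
There are 32 candidate sequences in total.
Checking each against the rules leaves 8 sequences.
Count = 8.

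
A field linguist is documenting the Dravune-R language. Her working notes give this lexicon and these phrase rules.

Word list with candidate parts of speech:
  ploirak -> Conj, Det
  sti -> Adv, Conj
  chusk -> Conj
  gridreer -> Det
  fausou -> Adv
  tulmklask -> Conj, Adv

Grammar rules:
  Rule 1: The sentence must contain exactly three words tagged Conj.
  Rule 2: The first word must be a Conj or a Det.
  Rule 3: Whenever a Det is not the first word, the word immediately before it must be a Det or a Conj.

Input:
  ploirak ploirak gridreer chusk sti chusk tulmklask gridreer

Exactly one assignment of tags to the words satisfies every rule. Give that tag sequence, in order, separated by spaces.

Det Det Det Conj Adv Conj Conj Det

Candidates per position — 1:ploirak {Conj,Det}; 2:ploirak {Conj,Det}; 3:gridreer {Det}; 4:chusk {Conj}; 5:sti {Adv,Conj}; 6:chusk {Conj}; 7:tulmklask {Conj,Adv}; 8:gridreer {Det}.
Position 7: Adv is ruled out by rule 3; that leaves Conj.
Position 1: Conj is ruled out by rule 1; that leaves Det.
Position 2: Conj is ruled out by rule 1; that leaves Det.
Position 5: Conj is ruled out by rule 1; that leaves Adv.
That leaves exactly one tagging: Det Det Det Conj Adv Conj Conj Det.
Checking: rule 1 ✓; rule 2 ✓; rule 3 ✓.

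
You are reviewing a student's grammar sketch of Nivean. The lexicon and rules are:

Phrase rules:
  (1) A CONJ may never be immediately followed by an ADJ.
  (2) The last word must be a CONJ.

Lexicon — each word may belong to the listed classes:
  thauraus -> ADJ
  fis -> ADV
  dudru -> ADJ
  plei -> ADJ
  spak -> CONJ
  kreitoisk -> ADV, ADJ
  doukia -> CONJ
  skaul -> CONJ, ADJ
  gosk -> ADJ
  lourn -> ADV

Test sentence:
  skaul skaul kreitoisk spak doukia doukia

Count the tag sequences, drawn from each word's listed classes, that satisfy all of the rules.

Candidates per position — 1:skaul {CONJ,ADJ}; 2:skaul {CONJ,ADJ}; 3:kreitoisk {ADV,ADJ}; 4:spak {CONJ}; 5:doukia {CONJ}; 6:doukia {CONJ}.
There are 8 candidate sequences in total.
The sequences that satisfy every rule: CONJ CONJ ADV CONJ CONJ CONJ; ADJ CONJ ADV CONJ CONJ CONJ; ADJ ADJ ADV CONJ CONJ CONJ; ADJ ADJ ADJ CONJ CONJ CONJ.
Count = 4.

4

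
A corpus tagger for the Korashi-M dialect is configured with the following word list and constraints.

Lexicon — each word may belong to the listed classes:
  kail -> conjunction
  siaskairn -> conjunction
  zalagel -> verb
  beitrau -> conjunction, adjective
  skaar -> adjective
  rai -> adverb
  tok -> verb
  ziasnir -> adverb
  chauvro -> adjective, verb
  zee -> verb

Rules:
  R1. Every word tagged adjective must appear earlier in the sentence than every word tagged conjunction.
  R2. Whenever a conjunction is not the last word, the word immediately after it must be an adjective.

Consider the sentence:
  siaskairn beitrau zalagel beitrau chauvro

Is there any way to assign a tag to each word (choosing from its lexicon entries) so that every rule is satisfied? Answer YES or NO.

Candidates per position — 1:siaskairn {conjunction}; 2:beitrau {conjunction,adjective}; 3:zalagel {verb}; 4:beitrau {conjunction,adjective}; 5:chauvro {adjective,verb}.
Every candidate sequence violates at least one rule; no consistent tagging exists.

NO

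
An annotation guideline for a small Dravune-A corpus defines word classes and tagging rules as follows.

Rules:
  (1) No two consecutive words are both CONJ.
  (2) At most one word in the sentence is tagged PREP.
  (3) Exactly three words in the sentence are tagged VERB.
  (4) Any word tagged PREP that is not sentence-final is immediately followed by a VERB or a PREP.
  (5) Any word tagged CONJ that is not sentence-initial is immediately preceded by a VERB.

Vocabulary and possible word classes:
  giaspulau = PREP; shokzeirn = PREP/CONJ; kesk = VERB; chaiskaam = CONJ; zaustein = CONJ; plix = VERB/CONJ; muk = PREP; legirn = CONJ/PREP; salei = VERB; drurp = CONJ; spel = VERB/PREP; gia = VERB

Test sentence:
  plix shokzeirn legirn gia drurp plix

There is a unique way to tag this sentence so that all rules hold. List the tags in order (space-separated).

VERB CONJ PREP VERB CONJ VERB

Candidates per position — 1:plix {VERB,CONJ}; 2:shokzeirn {PREP,CONJ}; 3:legirn {CONJ,PREP}; 4:gia {VERB}; 5:drurp {CONJ}; 6:plix {VERB,CONJ}.
Position 1: CONJ is ruled out by rule 3; that leaves VERB.
Position 3: CONJ is ruled out by rule 5; that leaves PREP.
Position 6: CONJ is ruled out by rule 1; that leaves VERB.
Position 2: PREP is ruled out by rule 2; that leaves CONJ.
The only consistent sequence is: VERB CONJ PREP VERB CONJ VERB.
Check: rule 1 ok; rule 2 ok; rule 3 ok; rule 4 ok; rule 5 ok.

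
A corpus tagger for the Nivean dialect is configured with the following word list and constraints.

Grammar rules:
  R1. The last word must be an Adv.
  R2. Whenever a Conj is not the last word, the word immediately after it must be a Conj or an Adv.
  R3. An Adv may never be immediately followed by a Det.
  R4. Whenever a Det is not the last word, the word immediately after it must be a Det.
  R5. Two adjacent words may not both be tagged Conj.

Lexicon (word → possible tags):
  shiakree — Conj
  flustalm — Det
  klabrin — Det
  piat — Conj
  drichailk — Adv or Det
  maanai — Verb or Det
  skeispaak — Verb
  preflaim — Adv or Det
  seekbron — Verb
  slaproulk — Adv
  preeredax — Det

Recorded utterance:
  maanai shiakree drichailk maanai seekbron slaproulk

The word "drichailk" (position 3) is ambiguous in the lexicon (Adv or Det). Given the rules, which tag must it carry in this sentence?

Adv

Candidates per position — 1:maanai {Verb,Det}; 2:shiakree {Conj}; 3:drichailk {Adv,Det}; 4:maanai {Verb,Det}; 5:seekbron {Verb}; 6:slaproulk {Adv}.
If word 1 were Det, no tagging could satisfy rule 4; so word 1 is Verb.
If word 3 were Det, no tagging could satisfy rule 2; so word 3 is Adv.
If word 4 were Det, no tagging could satisfy rule 3; so word 4 is Verb.
So the tagging must be: Verb Conj Adv Verb Verb Adv.
Verifying each rule — rule 1 holds; rule 2 holds; rule 3 holds; rule 4 holds; rule 5 holds.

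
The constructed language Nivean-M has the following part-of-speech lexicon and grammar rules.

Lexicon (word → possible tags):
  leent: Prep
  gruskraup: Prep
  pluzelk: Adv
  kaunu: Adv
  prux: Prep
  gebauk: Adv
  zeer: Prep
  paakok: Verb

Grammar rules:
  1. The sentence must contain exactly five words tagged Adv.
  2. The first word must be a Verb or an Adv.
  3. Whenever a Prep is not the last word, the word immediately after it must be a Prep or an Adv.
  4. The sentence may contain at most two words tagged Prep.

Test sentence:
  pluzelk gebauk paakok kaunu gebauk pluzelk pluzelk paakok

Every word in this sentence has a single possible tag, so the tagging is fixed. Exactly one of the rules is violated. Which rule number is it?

1

Fixed tagging: Adv Adv Verb Adv Adv Adv Adv Verb.
Applying the rules: R1 fails, R2 ok, R3 ok, R4 ok.
Only rule 1 fails.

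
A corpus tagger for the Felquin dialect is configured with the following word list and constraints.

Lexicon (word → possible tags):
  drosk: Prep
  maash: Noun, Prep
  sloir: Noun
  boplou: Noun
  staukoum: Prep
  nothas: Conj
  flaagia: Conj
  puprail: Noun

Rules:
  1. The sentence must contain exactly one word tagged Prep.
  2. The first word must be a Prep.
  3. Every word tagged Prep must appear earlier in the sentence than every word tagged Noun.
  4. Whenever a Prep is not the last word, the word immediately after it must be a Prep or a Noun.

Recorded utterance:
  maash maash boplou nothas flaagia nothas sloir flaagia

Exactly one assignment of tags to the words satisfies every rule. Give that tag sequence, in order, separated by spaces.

Candidates per position — 1:maash {Noun,Prep}; 2:maash {Noun,Prep}; 3:boplou {Noun}; 4:nothas {Conj}; 5:flaagia {Conj}; 6:nothas {Conj}; 7:sloir {Noun}; 8:flaagia {Conj}.
If word 1 were Noun, no tagging could satisfy rule 2; so word 1 is Prep.
If word 2 were Prep, no tagging could satisfy rule 1; so word 2 is Noun.
The only consistent sequence is: Prep Noun Noun Conj Conj Conj Noun Conj.
Rule-by-rule: rule 1 holds; rule 2 holds; rule 3 holds; rule 4 holds.

Prep Noun Noun Conj Conj Conj Noun Conj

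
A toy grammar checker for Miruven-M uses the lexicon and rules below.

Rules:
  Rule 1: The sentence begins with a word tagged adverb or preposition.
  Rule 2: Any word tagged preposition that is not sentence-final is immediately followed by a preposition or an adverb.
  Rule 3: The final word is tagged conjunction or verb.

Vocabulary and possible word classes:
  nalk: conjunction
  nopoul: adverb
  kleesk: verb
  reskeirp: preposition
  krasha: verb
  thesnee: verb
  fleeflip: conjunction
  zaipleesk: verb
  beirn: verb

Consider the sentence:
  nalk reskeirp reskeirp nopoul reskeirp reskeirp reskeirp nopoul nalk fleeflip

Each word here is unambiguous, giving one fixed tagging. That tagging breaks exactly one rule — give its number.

1

Fixed tagging: conjunction preposition preposition adverb preposition preposition preposition adverb conjunction conjunction.
Checking each rule: R1 fails, R2 ok, R3 ok.
Only rule 1 fails.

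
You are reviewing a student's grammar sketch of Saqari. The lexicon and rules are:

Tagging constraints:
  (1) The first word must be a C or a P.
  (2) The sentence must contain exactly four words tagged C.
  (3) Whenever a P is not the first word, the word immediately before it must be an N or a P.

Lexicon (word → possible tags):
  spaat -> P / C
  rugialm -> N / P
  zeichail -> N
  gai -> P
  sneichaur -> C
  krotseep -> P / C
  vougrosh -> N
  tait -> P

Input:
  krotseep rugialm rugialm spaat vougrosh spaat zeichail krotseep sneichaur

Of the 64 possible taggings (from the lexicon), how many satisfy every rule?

10

Candidates per position — 1:krotseep {P,C}; 2:rugialm {N,P}; 3:rugialm {N,P}; 4:spaat {P,C}; 5:vougrosh {N}; 6:spaat {P,C}; 7:zeichail {N}; 8:krotseep {P,C}; 9:sneichaur {C}.
There are 64 candidate sequences in total.
Checking each against the rules leaves 10 sequences.
Count = 10.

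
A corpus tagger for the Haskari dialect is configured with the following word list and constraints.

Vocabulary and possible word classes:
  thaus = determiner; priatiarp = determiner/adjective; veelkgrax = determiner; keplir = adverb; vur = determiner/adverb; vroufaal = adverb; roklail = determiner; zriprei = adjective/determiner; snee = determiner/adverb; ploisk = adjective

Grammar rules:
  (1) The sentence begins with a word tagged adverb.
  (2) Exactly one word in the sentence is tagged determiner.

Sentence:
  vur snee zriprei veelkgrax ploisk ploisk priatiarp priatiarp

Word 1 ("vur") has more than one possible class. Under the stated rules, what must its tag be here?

adverb

Candidates per position — 1:vur {determiner,adverb}; 2:snee {determiner,adverb}; 3:zriprei {adjective,determiner}; 4:veelkgrax {determiner}; 5:ploisk {adjective}; 6:ploisk {adjective}; 7:priatiarp {determiner,adjective}; 8:priatiarp {determiner,adjective}.
Word 1 cannot be determiner — rule 1 would then fail for every completion. It is adverb.
Word 2 cannot be determiner — rule 2 would then fail for every completion. It is adverb.
Word 3 cannot be determiner — rule 2 would then fail for every completion. It is adjective.
Word 7 cannot be determiner — rule 2 would then fail for every completion. It is adjective.
Word 8 cannot be determiner — rule 2 would then fail for every completion. It is adjective.
The unique satisfying tagging is: adverb adverb adjective determiner adjective adjective adjective adjective.
Rule-by-rule: rule 1 satisfied; rule 2 satisfied.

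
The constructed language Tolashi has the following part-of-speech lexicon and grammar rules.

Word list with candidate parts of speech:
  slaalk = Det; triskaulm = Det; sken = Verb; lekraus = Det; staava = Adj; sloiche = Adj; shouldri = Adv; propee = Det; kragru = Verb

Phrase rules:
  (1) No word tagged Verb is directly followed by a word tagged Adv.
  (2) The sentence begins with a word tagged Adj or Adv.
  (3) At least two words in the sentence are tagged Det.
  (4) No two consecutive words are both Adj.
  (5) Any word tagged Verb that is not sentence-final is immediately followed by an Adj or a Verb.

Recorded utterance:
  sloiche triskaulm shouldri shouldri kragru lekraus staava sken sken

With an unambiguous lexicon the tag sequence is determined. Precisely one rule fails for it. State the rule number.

5

Fixed tagging: Adj Det Adv Adv Verb Det Adj Verb Verb.
Rule check: R1 ok, R2 ok, R3 ok, R4 ok, R5 fails.
Only rule 5 fails.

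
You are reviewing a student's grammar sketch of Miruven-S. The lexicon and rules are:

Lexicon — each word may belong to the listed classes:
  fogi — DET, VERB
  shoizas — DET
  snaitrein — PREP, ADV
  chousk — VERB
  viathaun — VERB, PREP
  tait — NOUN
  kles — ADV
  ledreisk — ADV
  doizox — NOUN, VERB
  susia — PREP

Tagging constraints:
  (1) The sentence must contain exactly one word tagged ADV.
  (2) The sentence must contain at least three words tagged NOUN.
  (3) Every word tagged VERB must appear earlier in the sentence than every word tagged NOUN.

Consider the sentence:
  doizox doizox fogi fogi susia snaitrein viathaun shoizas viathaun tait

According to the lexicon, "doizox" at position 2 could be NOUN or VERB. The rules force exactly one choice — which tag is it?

Candidates per position — 1:doizox {NOUN,VERB}; 2:doizox {NOUN,VERB}; 3:fogi {DET,VERB}; 4:fogi {DET,VERB}; 5:susia {PREP}; 6:snaitrein {PREP,ADV}; 7:viathaun {VERB,PREP}; 8:shoizas {DET}; 9:viathaun {VERB,PREP}; 10:tait {NOUN}.
Position 1: VERB is ruled out by rule 2; that leaves NOUN.
Position 2: VERB is ruled out by rule 2; that leaves NOUN.
Position 3: VERB is ruled out by rule 3; that leaves DET.
Position 4: VERB is ruled out by rule 3; that leaves DET.
Position 6: PREP is ruled out by rule 1; that leaves ADV.
Position 7: VERB is ruled out by rule 3; that leaves PREP.
Position 9: VERB is ruled out by rule 3; that leaves PREP.
That leaves exactly one tagging: NOUN NOUN DET DET PREP ADV PREP DET PREP NOUN.
Checking: rule 1 holds; rule 2 holds; rule 3 holds.

NOUN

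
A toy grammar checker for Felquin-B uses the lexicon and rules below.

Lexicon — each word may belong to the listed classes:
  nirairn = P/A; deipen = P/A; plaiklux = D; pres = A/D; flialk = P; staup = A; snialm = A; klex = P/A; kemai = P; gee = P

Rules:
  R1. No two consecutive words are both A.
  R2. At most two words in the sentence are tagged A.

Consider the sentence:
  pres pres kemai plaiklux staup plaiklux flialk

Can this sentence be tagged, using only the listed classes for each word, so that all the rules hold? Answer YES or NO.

YES

Candidates per position — 1:pres {A,D}; 2:pres {A,D}; 3:kemai {P}; 4:plaiklux {D}; 5:staup {A}; 6:plaiklux {D}; 7:flialk {P}.
One satisfying assignment: D D P D A D P.
Check: rule 1 ✓; rule 2 ✓.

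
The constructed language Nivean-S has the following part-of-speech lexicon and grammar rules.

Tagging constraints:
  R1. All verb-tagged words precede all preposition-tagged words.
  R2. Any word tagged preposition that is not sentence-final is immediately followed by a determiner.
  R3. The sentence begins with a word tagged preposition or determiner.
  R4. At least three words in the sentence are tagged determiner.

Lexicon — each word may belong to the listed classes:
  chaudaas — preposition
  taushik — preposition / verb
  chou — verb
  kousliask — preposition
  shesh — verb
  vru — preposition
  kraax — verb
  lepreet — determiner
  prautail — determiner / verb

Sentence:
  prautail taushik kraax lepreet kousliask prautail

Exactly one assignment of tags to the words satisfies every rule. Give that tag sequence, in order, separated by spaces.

Candidates per position — 1:prautail {determiner,verb}; 2:taushik {preposition,verb}; 3:kraax {verb}; 4:lepreet {determiner}; 5:kousliask {preposition}; 6:prautail {determiner,verb}.
At position 1, choosing verb makes rule 3 impossible to satisfy; hence determiner.
At position 2, choosing preposition makes rule 1 impossible to satisfy; hence verb.
At position 6, choosing verb makes rule 1 impossible to satisfy; hence determiner.
The unique satisfying tagging is: determiner verb verb determiner preposition determiner.
Check: rule 1 satisfied; rule 2 satisfied; rule 3 satisfied; rule 4 satisfied.

determiner verb verb determiner preposition determiner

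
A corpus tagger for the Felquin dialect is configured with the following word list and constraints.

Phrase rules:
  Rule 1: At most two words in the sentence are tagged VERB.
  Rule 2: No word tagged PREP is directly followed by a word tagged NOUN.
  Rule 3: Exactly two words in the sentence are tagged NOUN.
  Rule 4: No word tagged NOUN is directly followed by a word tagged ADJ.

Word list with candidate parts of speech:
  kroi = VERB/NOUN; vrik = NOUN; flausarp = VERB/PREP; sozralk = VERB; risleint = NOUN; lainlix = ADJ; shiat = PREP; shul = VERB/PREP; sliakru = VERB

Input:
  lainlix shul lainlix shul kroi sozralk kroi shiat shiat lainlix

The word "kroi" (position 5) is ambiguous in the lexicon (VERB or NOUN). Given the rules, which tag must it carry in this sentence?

NOUN

Candidates per position — 1:lainlix {ADJ}; 2:shul {VERB,PREP}; 3:lainlix {ADJ}; 4:shul {VERB,PREP}; 5:kroi {VERB,NOUN}; 6:sozralk {VERB}; 7:kroi {VERB,NOUN}; 8:shiat {PREP}; 9:shiat {PREP}; 10:lainlix {ADJ}.
Word 5 cannot be VERB — rule 3 would then fail for every completion. It is NOUN.
Word 7 cannot be VERB — rule 3 would then fail for every completion. It is NOUN.
Word 4 cannot be PREP — rule 2 would then fail for every completion. It is VERB.
Word 2 cannot be VERB — rule 1 would then fail for every completion. It is PREP.
So the tagging must be: ADJ PREP ADJ VERB NOUN VERB NOUN PREP PREP ADJ.
Check: rule 1 satisfied; rule 2 satisfied; rule 3 satisfied; rule 4 satisfied.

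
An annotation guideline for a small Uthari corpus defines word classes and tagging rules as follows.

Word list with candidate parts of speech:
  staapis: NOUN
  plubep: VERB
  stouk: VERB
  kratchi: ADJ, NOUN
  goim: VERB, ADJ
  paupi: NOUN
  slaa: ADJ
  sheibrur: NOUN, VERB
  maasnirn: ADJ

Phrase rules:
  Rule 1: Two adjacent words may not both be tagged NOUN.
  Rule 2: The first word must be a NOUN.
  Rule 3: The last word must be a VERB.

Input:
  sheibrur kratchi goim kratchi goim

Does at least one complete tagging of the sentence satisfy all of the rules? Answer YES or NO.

Candidates per position — 1:sheibrur {NOUN,VERB}; 2:kratchi {ADJ,NOUN}; 3:goim {VERB,ADJ}; 4:kratchi {ADJ,NOUN}; 5:goim {VERB,ADJ}.
One satisfying assignment: NOUN ADJ VERB NOUN VERB.
Verifying each rule — rule 1 satisfied; rule 2 satisfied; rule 3 satisfied.

YES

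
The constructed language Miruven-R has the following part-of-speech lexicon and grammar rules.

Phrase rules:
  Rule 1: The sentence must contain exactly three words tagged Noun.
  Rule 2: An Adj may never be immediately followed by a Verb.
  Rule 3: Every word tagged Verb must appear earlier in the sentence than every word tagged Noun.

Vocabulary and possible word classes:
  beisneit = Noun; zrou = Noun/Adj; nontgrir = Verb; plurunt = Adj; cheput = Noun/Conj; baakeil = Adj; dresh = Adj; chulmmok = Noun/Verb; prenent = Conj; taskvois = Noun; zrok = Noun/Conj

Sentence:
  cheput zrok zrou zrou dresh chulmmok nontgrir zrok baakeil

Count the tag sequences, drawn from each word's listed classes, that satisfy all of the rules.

Candidates per position — 1:cheput {Noun,Conj}; 2:zrok {Noun,Conj}; 3:zrou {Noun,Adj}; 4:zrou {Noun,Adj}; 5:dresh {Adj}; 6:chulmmok {Noun,Verb}; 7:nontgrir {Verb}; 8:zrok {Noun,Conj}; 9:baakeil {Adj}.
There are 64 candidate sequences in total.
Every candidate sequence violates at least one rule; no consistent tagging exists.
Count = 0.

0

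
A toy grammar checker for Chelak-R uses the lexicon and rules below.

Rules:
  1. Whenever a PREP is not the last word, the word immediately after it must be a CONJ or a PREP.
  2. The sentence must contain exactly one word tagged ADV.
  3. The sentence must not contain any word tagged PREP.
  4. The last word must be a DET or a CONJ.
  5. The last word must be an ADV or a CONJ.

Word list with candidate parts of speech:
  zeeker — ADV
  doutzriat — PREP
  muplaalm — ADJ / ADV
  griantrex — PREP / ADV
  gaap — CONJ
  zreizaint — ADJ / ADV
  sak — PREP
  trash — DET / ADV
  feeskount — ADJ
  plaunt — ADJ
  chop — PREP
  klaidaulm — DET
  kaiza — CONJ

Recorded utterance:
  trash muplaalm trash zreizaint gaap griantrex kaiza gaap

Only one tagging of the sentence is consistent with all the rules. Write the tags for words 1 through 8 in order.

Candidates per position — 1:trash {DET,ADV}; 2:muplaalm {ADJ,ADV}; 3:trash {DET,ADV}; 4:zreizaint {ADJ,ADV}; 5:gaap {CONJ}; 6:griantrex {PREP,ADV}; 7:kaiza {CONJ}; 8:gaap {CONJ}.
Position 6: PREP is ruled out by rule 3; that leaves ADV.
Position 1: ADV is ruled out by rule 2; that leaves DET.
Position 2: ADV is ruled out by rule 2; that leaves ADJ.
Position 3: ADV is ruled out by rule 2; that leaves DET.
Position 4: ADV is ruled out by rule 2; that leaves ADJ.
That leaves exactly one tagging: DET ADJ DET ADJ CONJ ADV CONJ CONJ.
Verifying each rule — rule 1 ✓; rule 2 ✓; rule 3 ✓; rule 4 ✓; rule 5 ✓.

DET ADJ DET ADJ CONJ ADV CONJ CONJ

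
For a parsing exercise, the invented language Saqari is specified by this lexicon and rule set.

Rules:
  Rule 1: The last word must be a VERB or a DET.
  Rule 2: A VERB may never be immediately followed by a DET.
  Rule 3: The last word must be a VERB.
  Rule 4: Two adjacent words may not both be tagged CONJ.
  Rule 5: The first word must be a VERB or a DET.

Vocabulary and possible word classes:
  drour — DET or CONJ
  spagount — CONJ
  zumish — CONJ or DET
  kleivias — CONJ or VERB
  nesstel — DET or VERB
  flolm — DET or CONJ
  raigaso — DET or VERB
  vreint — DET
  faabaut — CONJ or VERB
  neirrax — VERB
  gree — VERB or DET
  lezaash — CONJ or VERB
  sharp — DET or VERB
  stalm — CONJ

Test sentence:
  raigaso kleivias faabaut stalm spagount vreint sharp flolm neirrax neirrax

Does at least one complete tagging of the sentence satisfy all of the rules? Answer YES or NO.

Candidates per position — 1:raigaso {DET,VERB}; 2:kleivias {CONJ,VERB}; 3:faabaut {CONJ,VERB}; 4:stalm {CONJ}; 5:spagount {CONJ}; 6:vreint {DET}; 7:sharp {DET,VERB}; 8:flolm {DET,CONJ}; 9:neirrax {VERB}; 10:neirrax {VERB}.
Rule 4 cannot be satisfied by any choice of tags from the lexicon.
So there is no consistent tagging.

NO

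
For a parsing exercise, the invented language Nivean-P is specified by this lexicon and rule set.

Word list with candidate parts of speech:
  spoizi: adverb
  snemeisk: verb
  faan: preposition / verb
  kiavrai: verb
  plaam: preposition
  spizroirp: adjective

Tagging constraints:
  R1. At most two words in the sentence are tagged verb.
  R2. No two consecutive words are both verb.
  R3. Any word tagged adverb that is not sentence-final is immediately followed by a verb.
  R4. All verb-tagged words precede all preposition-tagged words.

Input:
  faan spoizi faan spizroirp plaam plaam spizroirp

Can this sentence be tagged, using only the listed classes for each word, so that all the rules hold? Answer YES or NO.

Candidates per position — 1:faan {preposition,verb}; 2:spoizi {adverb}; 3:faan {preposition,verb}; 4:spizroirp {adjective}; 5:plaam {preposition}; 6:plaam {preposition}; 7:spizroirp {adjective}.
One satisfying assignment: verb adverb verb adjective preposition preposition adjective.
Rule-by-rule: rule 1 ok; rule 2 ok; rule 3 ok; rule 4 ok.

YES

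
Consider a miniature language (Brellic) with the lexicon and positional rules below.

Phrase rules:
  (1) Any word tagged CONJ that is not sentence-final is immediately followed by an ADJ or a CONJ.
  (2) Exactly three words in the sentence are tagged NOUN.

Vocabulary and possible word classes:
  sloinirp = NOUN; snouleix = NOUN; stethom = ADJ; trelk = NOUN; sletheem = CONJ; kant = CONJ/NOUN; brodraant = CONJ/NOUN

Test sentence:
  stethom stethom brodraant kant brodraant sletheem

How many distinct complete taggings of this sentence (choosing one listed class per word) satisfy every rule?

Candidates per position — 1:stethom {ADJ}; 2:stethom {ADJ}; 3:brodraant {CONJ,NOUN}; 4:kant {CONJ,NOUN}; 5:brodraant {CONJ,NOUN}; 6:sletheem {CONJ}.
There are 8 candidate sequences in total.
The sequences that satisfy every rule: ADJ ADJ NOUN NOUN NOUN CONJ.
Count = 1.

1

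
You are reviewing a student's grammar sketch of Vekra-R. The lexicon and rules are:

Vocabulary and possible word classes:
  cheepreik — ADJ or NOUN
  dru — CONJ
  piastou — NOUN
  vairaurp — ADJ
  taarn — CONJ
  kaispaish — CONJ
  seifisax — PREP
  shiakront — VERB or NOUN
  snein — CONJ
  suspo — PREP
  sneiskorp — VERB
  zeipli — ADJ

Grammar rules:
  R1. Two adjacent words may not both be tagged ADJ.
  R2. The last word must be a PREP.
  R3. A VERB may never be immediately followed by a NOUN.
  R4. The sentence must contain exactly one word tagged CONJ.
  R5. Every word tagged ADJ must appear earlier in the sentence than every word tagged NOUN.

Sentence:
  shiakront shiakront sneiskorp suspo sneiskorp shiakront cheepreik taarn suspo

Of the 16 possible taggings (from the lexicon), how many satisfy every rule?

Candidates per position — 1:shiakront {VERB,NOUN}; 2:shiakront {VERB,NOUN}; 3:sneiskorp {VERB}; 4:suspo {PREP}; 5:sneiskorp {VERB}; 6:shiakront {VERB,NOUN}; 7:cheepreik {ADJ,NOUN}; 8:taarn {CONJ}; 9:suspo {PREP}.
There are 16 candidate sequences in total.
The sequences that satisfy every rule: VERB VERB VERB PREP VERB VERB ADJ CONJ PREP.
Count = 1.

1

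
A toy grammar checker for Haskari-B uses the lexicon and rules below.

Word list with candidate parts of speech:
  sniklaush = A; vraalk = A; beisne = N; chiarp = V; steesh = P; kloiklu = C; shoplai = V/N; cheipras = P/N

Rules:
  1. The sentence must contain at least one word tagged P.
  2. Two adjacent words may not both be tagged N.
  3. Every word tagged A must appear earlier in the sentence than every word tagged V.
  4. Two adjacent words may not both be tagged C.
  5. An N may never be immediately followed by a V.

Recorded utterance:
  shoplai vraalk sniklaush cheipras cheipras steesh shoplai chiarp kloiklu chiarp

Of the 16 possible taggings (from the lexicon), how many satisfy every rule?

Candidates per position — 1:shoplai {V,N}; 2:vraalk {A}; 3:sniklaush {A}; 4:cheipras {P,N}; 5:cheipras {P,N}; 6:steesh {P}; 7:shoplai {V,N}; 8:chiarp {V}; 9:kloiklu {C}; 10:chiarp {V}.
There are 16 candidate sequences in total.
The sequences that satisfy every rule: N A A P P P V V C V; N A A P N P V V C V; N A A N P P V V C V.
Count = 3.

3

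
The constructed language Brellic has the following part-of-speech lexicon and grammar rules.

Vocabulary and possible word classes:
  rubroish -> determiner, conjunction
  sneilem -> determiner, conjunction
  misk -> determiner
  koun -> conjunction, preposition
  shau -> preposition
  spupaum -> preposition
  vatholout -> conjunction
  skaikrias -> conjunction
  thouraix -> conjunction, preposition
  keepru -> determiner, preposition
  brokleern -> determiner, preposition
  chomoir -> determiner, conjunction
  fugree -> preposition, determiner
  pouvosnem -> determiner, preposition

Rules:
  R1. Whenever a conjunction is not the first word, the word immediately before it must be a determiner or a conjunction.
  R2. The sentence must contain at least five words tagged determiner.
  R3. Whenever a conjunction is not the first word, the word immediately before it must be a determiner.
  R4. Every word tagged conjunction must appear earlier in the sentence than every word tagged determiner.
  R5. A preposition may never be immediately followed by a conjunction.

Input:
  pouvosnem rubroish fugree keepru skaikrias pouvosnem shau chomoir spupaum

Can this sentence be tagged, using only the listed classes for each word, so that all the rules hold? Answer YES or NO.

NO

Candidates per position — 1:pouvosnem {determiner,preposition}; 2:rubroish {determiner,conjunction}; 3:fugree {preposition,determiner}; 4:keepru {determiner,preposition}; 5:skaikrias {conjunction}; 6:pouvosnem {determiner,preposition}; 7:shau {preposition}; 8:chomoir {determiner,conjunction}; 9:spupaum {preposition}.
Every candidate sequence violates at least one rule; no consistent tagging exists.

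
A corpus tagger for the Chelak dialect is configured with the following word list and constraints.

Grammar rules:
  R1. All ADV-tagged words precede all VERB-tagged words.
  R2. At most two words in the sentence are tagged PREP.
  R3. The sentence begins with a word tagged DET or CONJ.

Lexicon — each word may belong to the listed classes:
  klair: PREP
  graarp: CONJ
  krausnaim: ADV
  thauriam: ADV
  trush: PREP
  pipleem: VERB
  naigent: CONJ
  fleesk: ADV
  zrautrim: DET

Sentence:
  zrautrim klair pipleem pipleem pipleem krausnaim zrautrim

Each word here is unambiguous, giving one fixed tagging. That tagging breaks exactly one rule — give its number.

1

Fixed tagging: DET PREP VERB VERB VERB ADV DET.
Rule check: R1 ✗, R2 ✓, R3 ✓.
Only rule 1 fails.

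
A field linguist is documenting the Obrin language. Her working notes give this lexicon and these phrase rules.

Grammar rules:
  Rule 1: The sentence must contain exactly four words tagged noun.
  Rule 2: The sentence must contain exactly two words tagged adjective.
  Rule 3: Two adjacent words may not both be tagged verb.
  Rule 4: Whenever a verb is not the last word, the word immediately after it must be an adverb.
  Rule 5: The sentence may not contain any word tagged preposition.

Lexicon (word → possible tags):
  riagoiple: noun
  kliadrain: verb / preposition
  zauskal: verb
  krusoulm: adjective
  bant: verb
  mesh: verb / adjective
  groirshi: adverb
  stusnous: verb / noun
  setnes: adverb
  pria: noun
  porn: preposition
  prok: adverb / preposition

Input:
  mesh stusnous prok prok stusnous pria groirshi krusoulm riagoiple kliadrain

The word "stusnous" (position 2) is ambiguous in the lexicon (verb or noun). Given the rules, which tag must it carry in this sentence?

Candidates per position — 1:mesh {verb,adjective}; 2:stusnous {verb,noun}; 3:prok {adverb,preposition}; 4:prok {adverb,preposition}; 5:stusnous {verb,noun}; 6:pria {noun}; 7:groirshi {adverb}; 8:krusoulm {adjective}; 9:riagoiple {noun}; 10:kliadrain {verb,preposition}.
At position 1, choosing verb makes rule 2 impossible to satisfy; hence adjective.
At position 2, choosing verb makes rule 1 impossible to satisfy; hence noun.
At position 3, choosing preposition makes rule 5 impossible to satisfy; hence adverb.
At position 4, choosing preposition makes rule 5 impossible to satisfy; hence adverb.
At position 5, choosing verb makes rule 1 impossible to satisfy; hence noun.
At position 10, choosing preposition makes rule 5 impossible to satisfy; hence verb.
That leaves exactly one tagging: adjective noun adverb adverb noun noun adverb adjective noun verb.
Rule-by-rule: rule 1 satisfied; rule 2 satisfied; rule 3 satisfied; rule 4 satisfied; rule 5 satisfied.

noun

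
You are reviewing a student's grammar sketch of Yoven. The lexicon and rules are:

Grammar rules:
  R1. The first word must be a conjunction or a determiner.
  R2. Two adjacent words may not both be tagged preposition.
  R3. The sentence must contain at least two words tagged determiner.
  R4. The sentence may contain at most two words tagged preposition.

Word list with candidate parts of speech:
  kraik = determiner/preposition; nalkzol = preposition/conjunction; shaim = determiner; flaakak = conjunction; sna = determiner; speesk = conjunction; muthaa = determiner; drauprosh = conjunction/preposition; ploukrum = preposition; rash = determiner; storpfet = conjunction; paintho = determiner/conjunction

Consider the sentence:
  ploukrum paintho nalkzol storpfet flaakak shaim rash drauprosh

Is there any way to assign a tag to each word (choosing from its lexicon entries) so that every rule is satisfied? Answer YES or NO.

NO

Candidates per position — 1:ploukrum {preposition}; 2:paintho {determiner,conjunction}; 3:nalkzol {preposition,conjunction}; 4:storpfet {conjunction}; 5:flaakak {conjunction}; 6:shaim {determiner}; 7:rash {determiner}; 8:drauprosh {conjunction,preposition}.
Rule 1 cannot be satisfied by any choice of tags from the lexicon.
So there is no consistent tagging.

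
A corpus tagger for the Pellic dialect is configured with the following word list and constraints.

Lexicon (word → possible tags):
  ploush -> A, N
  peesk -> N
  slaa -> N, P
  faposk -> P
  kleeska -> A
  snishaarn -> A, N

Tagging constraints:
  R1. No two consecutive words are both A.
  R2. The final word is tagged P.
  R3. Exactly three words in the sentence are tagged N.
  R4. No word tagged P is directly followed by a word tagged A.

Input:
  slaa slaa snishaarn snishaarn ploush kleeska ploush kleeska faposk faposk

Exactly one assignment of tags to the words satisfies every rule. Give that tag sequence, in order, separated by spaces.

P P N A N A N A P P

Candidates per position — 1:slaa {N,P}; 2:slaa {N,P}; 3:snishaarn {A,N}; 4:snishaarn {A,N}; 5:ploush {A,N}; 6:kleeska {A}; 7:ploush {A,N}; 8:kleeska {A}; 9:faposk {P}; 10:faposk {P}.
Word 5 cannot be A — rule 1 would then fail for every completion. It is N.
Word 7 cannot be A — rule 1 would then fail for every completion. It is N.
The remaining ambiguous positions (1, 2, 3, 4) are resolved jointly — only one combination satisfies every rule.
So the tagging must be: P P N A N A N A P P.
Checking: rule 1 satisfied; rule 2 satisfied; rule 3 satisfied; rule 4 satisfied.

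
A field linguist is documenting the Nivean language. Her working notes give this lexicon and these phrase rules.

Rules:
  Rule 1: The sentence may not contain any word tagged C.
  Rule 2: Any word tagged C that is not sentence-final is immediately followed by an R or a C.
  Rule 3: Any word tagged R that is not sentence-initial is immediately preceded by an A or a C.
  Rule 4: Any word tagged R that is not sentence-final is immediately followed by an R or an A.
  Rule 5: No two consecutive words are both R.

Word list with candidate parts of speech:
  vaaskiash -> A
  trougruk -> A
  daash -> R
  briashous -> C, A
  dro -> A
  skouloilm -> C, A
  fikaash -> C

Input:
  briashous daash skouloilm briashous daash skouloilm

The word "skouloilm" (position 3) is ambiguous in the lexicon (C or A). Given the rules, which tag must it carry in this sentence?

Candidates per position — 1:briashous {C,A}; 2:daash {R}; 3:skouloilm {C,A}; 4:briashous {C,A}; 5:daash {R}; 6:skouloilm {C,A}.
At position 1, choosing C makes rule 1 impossible to satisfy; hence A.
At position 3, choosing C makes rule 1 impossible to satisfy; hence A.
At position 4, choosing C makes rule 1 impossible to satisfy; hence A.
At position 6, choosing C makes rule 1 impossible to satisfy; hence A.
That leaves exactly one tagging: A R A A R A.
Rule-by-rule: rule 1 ok; rule 2 ok; rule 3 ok; rule 4 ok; rule 5 ok.

A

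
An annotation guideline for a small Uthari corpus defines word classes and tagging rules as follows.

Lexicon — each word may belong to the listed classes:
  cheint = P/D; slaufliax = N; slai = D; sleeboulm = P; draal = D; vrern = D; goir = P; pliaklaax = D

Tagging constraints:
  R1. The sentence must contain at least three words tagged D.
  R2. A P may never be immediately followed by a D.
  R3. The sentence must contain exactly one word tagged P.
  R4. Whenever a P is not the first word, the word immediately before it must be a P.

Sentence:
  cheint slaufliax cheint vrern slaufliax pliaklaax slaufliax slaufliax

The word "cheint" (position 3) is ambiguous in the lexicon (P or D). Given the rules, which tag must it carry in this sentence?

D

Candidates per position — 1:cheint {P,D}; 2:slaufliax {N}; 3:cheint {P,D}; 4:vrern {D}; 5:slaufliax {N}; 6:pliaklaax {D}; 7:slaufliax {N}; 8:slaufliax {N}.
Position 3: P is ruled out by rule 2; that leaves D.
Position 1: D is ruled out by rule 3; that leaves P.
That leaves exactly one tagging: P N D D N D N N.
Rule-by-rule: rule 1 ✓; rule 2 ✓; rule 3 ✓; rule 4 ✓.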